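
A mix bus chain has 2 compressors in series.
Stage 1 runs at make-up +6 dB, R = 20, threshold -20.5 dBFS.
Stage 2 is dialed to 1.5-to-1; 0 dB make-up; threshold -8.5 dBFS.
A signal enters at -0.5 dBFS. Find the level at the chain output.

Stage 1: 20 dB above -20.5 dBFS, reduced 20:1 to 1 dB above → -19.5 dBFS; +6 dB make-up → -13.5 dBFS.
Stage 2: -13.5 dBFS is at or below the -8.5 dBFS threshold — no compression; output -13.5 dBFS.

-13.5 dBFS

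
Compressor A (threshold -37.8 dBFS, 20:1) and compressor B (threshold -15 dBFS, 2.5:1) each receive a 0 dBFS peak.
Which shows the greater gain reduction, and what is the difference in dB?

A: 37.8 dB over, compressed to 1.89 dB over, so 35.91 dB of GR.
B: 15 dB over, compressed to 6 dB over, so 9 dB of GR.
A reduces 26.91 dB more.

A, by 26.91 dB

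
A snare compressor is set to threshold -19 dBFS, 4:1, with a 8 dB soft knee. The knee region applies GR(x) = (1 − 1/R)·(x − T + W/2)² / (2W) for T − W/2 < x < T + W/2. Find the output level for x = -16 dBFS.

-18.296875 dBFS

x − T + W/2 = -16 − (-19) + 4 = 7.
GR = (1 − 1/4) × 7² / 16 = 0.75 × 49 / 16 = 2.296875 dB.
Output = -16 − 2.296875 = -18.296875 dBFS.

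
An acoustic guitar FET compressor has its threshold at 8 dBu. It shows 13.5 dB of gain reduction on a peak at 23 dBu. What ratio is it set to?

Input overshoot = 23 − 8 = 15 dB.
Output overshoot = 15 − 13.5 = 1.5 dB.
Ratio = input overshoot / output overshoot = 15 / 1.5 = 10.

10:1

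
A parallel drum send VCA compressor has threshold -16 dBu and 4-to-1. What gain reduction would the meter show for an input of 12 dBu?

The signal is 28 dB above threshold.
At 4:1, output sits 28/4 = 7 dB above threshold.
So the signal is attenuated by 28 − 7 = 21 dB.

21 dB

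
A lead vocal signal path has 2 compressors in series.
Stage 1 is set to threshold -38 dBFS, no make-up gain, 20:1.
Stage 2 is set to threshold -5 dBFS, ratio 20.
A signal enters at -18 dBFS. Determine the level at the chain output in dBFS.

-37 dBFS

Stage 1: overshoot 20 dB → 20/20 = 1 dB → -37 dBFS.
Stage 2: -37 dBFS ≤ -5 dBFS, so stage 2 doesn't engage; output -37 dBFS.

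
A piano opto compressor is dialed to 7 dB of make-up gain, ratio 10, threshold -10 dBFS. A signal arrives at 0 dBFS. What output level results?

0 dBFS sits 10 dB over threshold.
The 10 dB excess becomes 1 dB after 10:1 reduction.
Output = -10 + 1 = -9 dBFS; make-up adds 7 dB, giving -2 dBFS.

-2 dBFS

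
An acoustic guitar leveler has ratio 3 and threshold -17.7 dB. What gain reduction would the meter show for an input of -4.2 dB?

Overshoot = -4.2 − (-17.7) = 13.5 dB.
At 3:1, output sits 13.5/3 = 4.5 dB above threshold.
So the signal is attenuated by 13.5 − 4.5 = 9 dB.

9 dB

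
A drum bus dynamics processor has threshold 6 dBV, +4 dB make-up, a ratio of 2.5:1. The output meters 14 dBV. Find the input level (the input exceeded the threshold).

Remove make-up: 14 − 4 = 10 dBV.
The compressed level sits 10 − 6 = 4 dB over threshold.
Before 2.5:1 compression the overshoot was 4 × 2.5 = 10 dB, so input = 6 + 10 = 16 dBV.

16 dBV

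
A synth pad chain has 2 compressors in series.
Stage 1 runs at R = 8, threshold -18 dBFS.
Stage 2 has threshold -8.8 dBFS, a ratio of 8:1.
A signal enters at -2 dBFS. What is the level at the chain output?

-16 dBFS

Stage 1: -2 dBFS is 16 dB over -18 dBFS; at 8:1 that becomes 2 dB over, giving -16 dBFS.
Stage 2: -16 dBFS is at or below the -8.8 dBFS threshold — no compression; output -16 dBFS.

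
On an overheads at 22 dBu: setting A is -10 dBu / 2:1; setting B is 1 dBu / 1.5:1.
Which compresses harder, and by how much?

A: 32 dB over, compressed to 16 dB over, so 16 dB of GR.
B: 21 dB over, compressed to 14 dB over, so 7 dB of GR.
A applies 9 dB more gain reduction.

A, by 9 dB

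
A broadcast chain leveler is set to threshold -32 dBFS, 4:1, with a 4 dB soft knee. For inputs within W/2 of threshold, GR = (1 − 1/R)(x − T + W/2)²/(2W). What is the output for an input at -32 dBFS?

x − T + W/2 = -32 − (-32) + 2 = 2.
GR = (1 − 1/4) × 2² / 8 = 0.75 × 4 / 8 = 0.375 dB.
Output = -32 − 0.375 = -32.375 dBFS.

-32.375 dBFS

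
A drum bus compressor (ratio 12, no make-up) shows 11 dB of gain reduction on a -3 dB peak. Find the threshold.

-15 dB

Gain reduction = -3 − (-14) = 11 dB; output overshoot = GR / (R − 1) = 11 / 11 = 1 dB.
Threshold = output − output overshoot = -14 − 1 = -15 dB.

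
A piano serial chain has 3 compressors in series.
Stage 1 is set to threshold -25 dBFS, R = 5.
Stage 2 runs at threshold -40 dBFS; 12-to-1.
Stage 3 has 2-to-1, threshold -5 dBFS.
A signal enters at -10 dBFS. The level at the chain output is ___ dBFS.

Stage 1: overshoot 15 dB → 15/5 = 3 dB → -22 dBFS.
Stage 2: -22 dBFS is 18 dB over -40 dBFS; at 12:1 that becomes 1.5 dB over, giving -38.5 dBFS.
Stage 3: -38.5 dBFS ≤ -5 dBFS, so stage 3 doesn't engage; output -38.5 dBFS.

-38.5 dBFS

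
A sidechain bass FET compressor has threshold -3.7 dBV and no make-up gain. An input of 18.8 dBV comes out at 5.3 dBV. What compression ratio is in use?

Input overshoot = 18.8 − (-3.7) = 22.5 dB; output overshoot = 5.3 − (-3.7) = 9 dB.
Ratio = 22.5 / 9 = 2.5.

2.5:1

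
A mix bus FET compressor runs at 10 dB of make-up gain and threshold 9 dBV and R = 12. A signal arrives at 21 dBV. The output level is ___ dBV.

20 dBV

21 dBV sits 12 dB over threshold.
At 12:1 the overshoot is divided by 12, leaving 1 dB above threshold.
That puts the output at 10 dBV; make-up adds 10 dB, giving 20 dBV.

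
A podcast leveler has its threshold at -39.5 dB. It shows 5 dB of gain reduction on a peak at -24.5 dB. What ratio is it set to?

Input overshoot = -24.5 − (-39.5) = 15 dB.
Output overshoot = 15 − 5 = 10 dB.
Ratio = input overshoot / output overshoot = 15 / 10 = 1.5.

1.5:1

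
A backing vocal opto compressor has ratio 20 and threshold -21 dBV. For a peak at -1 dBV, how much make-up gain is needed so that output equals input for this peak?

19 dB

Overshoot 20 dB → 20/20 = 1 dB after compression, so the compressed level is -21 + 1 = -20 dBV.
Make-up = target − compressed = -1 − (-20) = 19 dB.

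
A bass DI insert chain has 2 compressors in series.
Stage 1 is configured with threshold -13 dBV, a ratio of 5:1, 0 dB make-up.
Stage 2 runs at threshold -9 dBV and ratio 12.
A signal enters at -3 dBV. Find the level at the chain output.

Stage 1: 10 dB above -13 dBV, reduced 5:1 to 2 dB above → -11 dBV.
Stage 2: -11 dBV ≤ -9 dBV, so stage 2 doesn't engage; output -11 dBV.

-11 dBV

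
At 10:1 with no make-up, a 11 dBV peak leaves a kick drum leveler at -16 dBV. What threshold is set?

Gain reduction = 11 − (-16) = 27 dB; output overshoot = GR / (R − 1) = 27 / 9 = 3 dB.
Threshold = output − output overshoot = -16 − 3 = -19 dBV.

-19 dBV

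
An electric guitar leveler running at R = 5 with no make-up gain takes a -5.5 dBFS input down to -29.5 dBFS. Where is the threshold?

-35.5 dBFS

Gain reduction = -5.5 − (-29.5) = 24 dB; output overshoot = GR / (R − 1) = 24 / 4 = 6 dB.
Threshold = output − output overshoot = -29.5 − 6 = -35.5 dBFS.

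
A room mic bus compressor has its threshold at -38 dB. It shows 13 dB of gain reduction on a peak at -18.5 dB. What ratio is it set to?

3:1

Input overshoot = -18.5 − (-38) = 19.5 dB.
Output overshoot = 19.5 − 13 = 6.5 dB.
Ratio = input overshoot / output overshoot = 19.5 / 6.5 = 3.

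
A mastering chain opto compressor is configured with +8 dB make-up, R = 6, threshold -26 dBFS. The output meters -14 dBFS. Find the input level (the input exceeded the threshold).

-2 dBFS

Stripping the +8 dB make-up gives -22 dBFS at the gain stage.
That's 4 dB above the -26 dBFS threshold.
Undo the ratio: input overshoot = 4 × 6 = 24 dB, giving input = -2 dBFS.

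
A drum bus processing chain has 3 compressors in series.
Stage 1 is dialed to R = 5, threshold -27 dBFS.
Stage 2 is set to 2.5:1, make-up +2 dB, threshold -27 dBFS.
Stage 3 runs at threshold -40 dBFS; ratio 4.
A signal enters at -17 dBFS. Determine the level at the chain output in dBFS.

Stage 1: 10 dB above -27 dBFS, reduced 5:1 to 2 dB above → -25 dBFS.
Stage 2: overshoot 2 dB → 2/2.5 = 0.8 dB → -26.2 dBFS; +2 dB make-up → -24.2 dBFS.
Stage 3: overshoot 15.8 dB → 15.8/4 = 3.95 dB → -36.05 dBFS.

-36.05 dBFS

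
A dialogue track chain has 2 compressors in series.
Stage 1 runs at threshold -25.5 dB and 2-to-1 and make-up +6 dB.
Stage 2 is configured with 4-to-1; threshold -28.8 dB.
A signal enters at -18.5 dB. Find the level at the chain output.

Stage 1: -18.5 dB is 7 dB over -25.5 dB; at 2:1 that becomes 3.5 dB over, giving -22 dB; +6 dB make-up → -16 dB.
Stage 2: -16 dB is 12.8 dB over -28.8 dB; at 4:1 that becomes 3.2 dB over, giving -25.6 dB.

-25.6 dB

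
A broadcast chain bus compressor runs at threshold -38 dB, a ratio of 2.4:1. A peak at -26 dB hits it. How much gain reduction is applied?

7 dB

-26 dB exceeds the threshold by 12 dB.
At 2.4:1, output sits 12/2.4 = 5 dB above threshold.
So the signal is attenuated by 12 − 5 = 7 dB.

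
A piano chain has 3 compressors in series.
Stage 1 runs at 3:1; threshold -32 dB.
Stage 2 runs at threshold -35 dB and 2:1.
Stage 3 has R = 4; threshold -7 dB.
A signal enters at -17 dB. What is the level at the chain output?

Stage 1: overshoot 15 dB → 15/3 = 5 dB → -27 dB.
Stage 2: -27 dB is 8 dB over -35 dB; at 2:1 that becomes 4 dB over, giving -31 dB.
Stage 3: -31 dB ≤ -7 dB, so stage 3 doesn't engage; output -31 dB.

-31 dB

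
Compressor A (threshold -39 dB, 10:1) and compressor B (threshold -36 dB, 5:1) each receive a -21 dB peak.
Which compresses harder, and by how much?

A, by 4.2 dB

A: GR = 18 − 18/10 = 16.2 dB.
B: GR = 15 − 15/5 = 12 dB.
A applies 4.2 dB more gain reduction.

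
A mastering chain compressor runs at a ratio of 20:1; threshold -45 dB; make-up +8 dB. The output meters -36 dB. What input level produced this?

-25 dB

Stripping the +8 dB make-up gives -44 dB at the gain stage.
The compressed level sits -44 − (-45) = 1 dB over threshold.
Undo the ratio: input overshoot = 1 × 20 = 20 dB, giving input = -25 dB.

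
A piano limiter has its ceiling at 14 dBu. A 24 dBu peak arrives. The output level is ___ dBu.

14 dBu

At ∞:1, everything above 14 dBu is held at the ceiling.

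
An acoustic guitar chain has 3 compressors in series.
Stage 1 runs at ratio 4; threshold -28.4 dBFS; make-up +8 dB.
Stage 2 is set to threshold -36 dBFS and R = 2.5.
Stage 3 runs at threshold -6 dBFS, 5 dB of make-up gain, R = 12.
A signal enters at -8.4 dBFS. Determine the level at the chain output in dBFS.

Stage 1: 20 dB above -28.4 dBFS, reduced 4:1 to 5 dB above → -23.4 dBFS; +8 dB make-up → -15.4 dBFS.
Stage 2: -15.4 dBFS is 20.6 dB over -36 dBFS; at 2.5:1 that becomes 8.24 dB over, giving -27.76 dBFS.
Stage 3: -27.76 dBFS ≤ -6 dBFS, so stage 3 doesn't engage; make-up brings it to -22.76 dBFS.

-22.76 dBFS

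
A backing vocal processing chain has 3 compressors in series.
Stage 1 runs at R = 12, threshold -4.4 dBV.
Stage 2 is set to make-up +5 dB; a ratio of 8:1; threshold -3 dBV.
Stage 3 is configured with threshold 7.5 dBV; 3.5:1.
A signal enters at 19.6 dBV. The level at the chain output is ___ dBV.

Stage 1: overshoot 24 dB → 24/12 = 2 dB → -2.4 dBV.
Stage 2: -2.4 dBV is 0.6 dB over -3 dBV; at 8:1 that becomes 0.075 dB over, giving -2.925 dBV; +5 dB make-up → 2.075 dBV.
Stage 3: below threshold (2.075 ≤ 7.5); passes unchanged; output 2.075 dBV.

2.075 dBV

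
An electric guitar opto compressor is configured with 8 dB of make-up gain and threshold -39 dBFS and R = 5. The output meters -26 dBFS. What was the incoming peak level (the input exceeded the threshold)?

Stripping the +8 dB make-up gives -34 dBFS at the gain stage.
Post-compression overshoot = -34 − (-39) = 5 dB.
Input overshoot = R × output overshoot = 25 dB → input = -39 + 25 = -14 dBFS.

-14 dBFS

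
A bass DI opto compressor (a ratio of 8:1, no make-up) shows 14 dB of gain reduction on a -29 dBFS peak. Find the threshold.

Gain reduction = -29 − (-43) = 14 dB; output overshoot = GR / (R − 1) = 14 / 7 = 2 dB.
Threshold = output − output overshoot = -43 − 2 = -45 dBFS.

-45 dBFS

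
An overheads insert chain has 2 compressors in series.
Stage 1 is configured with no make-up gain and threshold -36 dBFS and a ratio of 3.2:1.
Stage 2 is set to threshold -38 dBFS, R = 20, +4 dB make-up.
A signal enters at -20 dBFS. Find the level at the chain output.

Stage 1: overshoot 16 dB → 16/3.2 = 5 dB → -31 dBFS.
Stage 2: overshoot 7 dB → 7/20 = 0.35 dB → -37.65 dBFS; +4 dB make-up → -33.65 dBFS.

-33.65 dBFS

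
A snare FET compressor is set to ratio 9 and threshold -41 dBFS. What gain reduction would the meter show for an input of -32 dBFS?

-32 dBFS exceeds the threshold by 9 dB.
After 9:1 compression the overshoot becomes 9/9 = 1 dB.
So the signal is attenuated by 9 − 1 = 8 dB.

8 dB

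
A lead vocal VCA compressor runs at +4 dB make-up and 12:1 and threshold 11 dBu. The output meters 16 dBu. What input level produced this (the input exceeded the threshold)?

Before make-up, the level was 16 − 4 = 12 dBu.
The compressed level sits 12 − 11 = 1 dB over threshold.
Input overshoot = R × output overshoot = 12 dB → input = 11 + 12 = 23 dBu.

23 dBu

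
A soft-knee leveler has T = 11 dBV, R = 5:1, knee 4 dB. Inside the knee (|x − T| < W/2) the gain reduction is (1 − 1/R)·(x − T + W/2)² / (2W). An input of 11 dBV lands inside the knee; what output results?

x − T + W/2 = 11 − 11 + 2 = 2.
GR = (1 − 1/5) × 2² / 8 = 0.8 × 4 / 8 = 0.4 dB.
Output = 11 − 0.4 = 10.6 dBV.

10.6 dBV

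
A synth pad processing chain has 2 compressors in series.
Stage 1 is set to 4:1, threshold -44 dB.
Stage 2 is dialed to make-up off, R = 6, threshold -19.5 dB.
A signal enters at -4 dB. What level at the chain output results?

-34 dB

Stage 1: 40 dB above -44 dB, reduced 4:1 to 10 dB above → -34 dB.
Stage 2: -34 dB ≤ -19.5 dB, so stage 2 doesn't engage; output -34 dB.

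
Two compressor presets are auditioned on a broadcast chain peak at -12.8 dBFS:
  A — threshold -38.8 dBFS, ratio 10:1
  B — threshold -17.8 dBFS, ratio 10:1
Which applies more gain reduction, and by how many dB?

A: 26 dB over, compressed to 2.6 dB over, so 23.4 dB of GR.
B: 5 dB over, compressed to 0.5 dB over, so 4.5 dB of GR.
A reduces 18.9 dB more.

A, by 18.9 dB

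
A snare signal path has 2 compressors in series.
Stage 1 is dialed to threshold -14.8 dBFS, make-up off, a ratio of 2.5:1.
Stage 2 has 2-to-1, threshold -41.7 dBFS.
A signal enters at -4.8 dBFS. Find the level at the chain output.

Stage 1: -4.8 dBFS is 10 dB over -14.8 dBFS; at 2.5:1 that becomes 4 dB over, giving -10.8 dBFS.
Stage 2: -10.8 dBFS is 30.9 dB over -41.7 dBFS; at 2:1 that becomes 15.45 dB over, giving -26.25 dBFS.

-26.25 dBFS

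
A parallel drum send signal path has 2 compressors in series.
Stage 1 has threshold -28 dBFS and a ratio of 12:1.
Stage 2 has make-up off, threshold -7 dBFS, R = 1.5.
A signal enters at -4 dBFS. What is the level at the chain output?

Stage 1: 24 dB above -28 dBFS, reduced 12:1 to 2 dB above → -26 dBFS.
Stage 2: -26 dBFS is at or below the -7 dBFS threshold — no compression; output -26 dBFS.

-26 dBFS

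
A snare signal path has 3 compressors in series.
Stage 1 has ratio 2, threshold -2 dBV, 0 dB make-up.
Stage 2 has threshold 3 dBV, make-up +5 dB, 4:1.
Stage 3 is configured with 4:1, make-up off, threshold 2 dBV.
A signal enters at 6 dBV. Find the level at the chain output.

3.25 dBV

Stage 1: 8 dB above -2 dBV, reduced 2:1 to 4 dB above → 2 dBV.
Stage 2: below threshold (2 ≤ 3); passes unchanged; make-up brings it to 7 dBV.
Stage 3: 7 dBV is 5 dB over 2 dBV; at 4:1 that becomes 1.25 dB over, giving 3.25 dBV.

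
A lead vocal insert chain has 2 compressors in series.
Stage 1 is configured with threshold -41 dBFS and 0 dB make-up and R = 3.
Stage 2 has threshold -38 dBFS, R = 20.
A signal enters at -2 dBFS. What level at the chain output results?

Stage 1: overshoot 39 dB → 39/3 = 13 dB → -28 dBFS.
Stage 2: -28 dBFS is 10 dB over -38 dBFS; at 20:1 that becomes 0.5 dB over, giving -37.5 dBFS.

-37.5 dBFS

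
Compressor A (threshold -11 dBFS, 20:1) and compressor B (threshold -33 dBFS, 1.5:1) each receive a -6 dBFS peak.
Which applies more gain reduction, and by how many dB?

A: 5 dB over, compressed to 0.25 dB over, so 4.75 dB of GR.
B: 27 dB over, compressed to 18 dB over, so 9 dB of GR.
B reduces 4.25 dB more.

B, by 4.25 dB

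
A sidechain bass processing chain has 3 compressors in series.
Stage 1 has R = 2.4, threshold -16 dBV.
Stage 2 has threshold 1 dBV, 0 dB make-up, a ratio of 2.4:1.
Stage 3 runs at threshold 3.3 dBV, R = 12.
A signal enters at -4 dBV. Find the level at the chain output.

Stage 1: overshoot 12 dB → 12/2.4 = 5 dB → -11 dBV.
Stage 2: below threshold (-11 ≤ 1); passes unchanged; output -11 dBV.
Stage 3: -11 dBV is at or below the 3.3 dBV threshold — no compression; output -11 dBV.

-11 dBV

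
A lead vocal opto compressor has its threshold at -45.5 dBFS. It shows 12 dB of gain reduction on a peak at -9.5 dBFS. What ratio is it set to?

Input overshoot = -9.5 − (-45.5) = 36 dB.
Output overshoot = 36 − 12 = 24 dB.
Ratio = input overshoot / output overshoot = 36 / 24 = 1.5.

1.5:1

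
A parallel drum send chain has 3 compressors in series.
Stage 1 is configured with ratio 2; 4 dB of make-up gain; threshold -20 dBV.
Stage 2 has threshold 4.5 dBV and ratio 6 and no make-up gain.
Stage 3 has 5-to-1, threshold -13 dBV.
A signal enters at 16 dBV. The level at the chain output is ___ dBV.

Stage 1: 16 dBV is 36 dB over -20 dBV; at 2:1 that becomes 18 dB over, giving -2 dBV; +4 dB make-up → 2 dBV.
Stage 2: 2 dBV ≤ 4.5 dBV, so stage 2 doesn't engage; output 2 dBV.
Stage 3: 2 dBV is 15 dB over -13 dBV; at 5:1 that becomes 3 dB over, giving -10 dBV.

-10 dBV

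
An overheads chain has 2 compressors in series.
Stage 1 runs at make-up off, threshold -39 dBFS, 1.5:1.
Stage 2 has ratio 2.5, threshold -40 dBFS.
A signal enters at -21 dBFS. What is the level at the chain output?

-34.8 dBFS

Stage 1: 18 dB above -39 dBFS, reduced 1.5:1 to 12 dB above → -27 dBFS.
Stage 2: -27 dBFS is 13 dB over -40 dBFS; at 2.5:1 that becomes 5.2 dB over, giving -34.8 dBFS.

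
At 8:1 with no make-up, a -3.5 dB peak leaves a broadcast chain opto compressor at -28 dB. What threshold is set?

Let T be the threshold. Output overshoot = (input overshoot)/R, so -28 − T = (-3.5 − T)/8.
8·(-28 − T) = -3.5 − T → 7·T = -224 − (-3.5) = -220.5.
T = -220.5/7 = -31.5 dB.

-31.5 dB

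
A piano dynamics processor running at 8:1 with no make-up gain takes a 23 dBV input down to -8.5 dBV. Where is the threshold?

-13 dBV

Let T be the threshold. Output overshoot = (input overshoot)/R, so -8.5 − T = (23 − T)/8.
8·(-8.5 − T) = 23 − T → 7·T = -68 − 23 = -91.
T = -91/7 = -13 dBV.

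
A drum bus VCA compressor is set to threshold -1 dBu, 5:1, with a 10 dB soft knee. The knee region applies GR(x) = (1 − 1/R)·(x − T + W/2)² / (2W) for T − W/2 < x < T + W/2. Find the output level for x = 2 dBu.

x − T + W/2 = 2 − (-1) + 5 = 8.
GR = (1 − 1/5) × 8² / 20 = 0.8 × 64 / 20 = 2.56 dB.
Output = 2 − 2.56 = -0.56 dBu.

-0.56 dBu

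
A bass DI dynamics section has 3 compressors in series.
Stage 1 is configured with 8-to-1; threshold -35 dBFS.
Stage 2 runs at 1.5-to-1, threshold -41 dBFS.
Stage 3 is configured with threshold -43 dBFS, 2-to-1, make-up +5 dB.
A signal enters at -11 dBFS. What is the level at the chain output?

-34 dBFS

Stage 1: overshoot 24 dB → 24/8 = 3 dB → -32 dBFS.
Stage 2: overshoot 9 dB → 9/1.5 = 6 dB → -35 dBFS.
Stage 3: overshoot 8 dB → 8/2 = 4 dB → -39 dBFS; +5 dB make-up → -34 dBFS.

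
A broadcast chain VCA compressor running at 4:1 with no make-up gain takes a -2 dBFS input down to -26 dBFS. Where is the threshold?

-34 dBFS

Input is 32 dB above T (since output overshoot × R = input overshoot: (-26 − T)·4 = -2 − T gives T = -34 dBFS).
Check: -34 + (-2 − (-34))/4 = -34 + 8 = -26 dBFS. ✓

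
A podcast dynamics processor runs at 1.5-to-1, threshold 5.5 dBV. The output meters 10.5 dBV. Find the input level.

13 dBV

The compressed level sits 10.5 − 5.5 = 5 dB over threshold.
Input overshoot = R × output overshoot = 7.5 dB → input = 5.5 + 7.5 = 13 dBV.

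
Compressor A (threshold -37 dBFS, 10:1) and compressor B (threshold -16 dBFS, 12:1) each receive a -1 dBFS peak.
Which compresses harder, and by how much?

A: 36 dB over, compressed to 3.6 dB over, so 32.4 dB of GR.
B: 15 dB over, compressed to 1.25 dB over, so 13.75 dB of GR.
A applies 18.65 dB more gain reduction.

A, by 18.65 dB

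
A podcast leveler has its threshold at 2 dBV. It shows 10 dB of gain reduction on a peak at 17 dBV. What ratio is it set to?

3:1

Input overshoot = 17 − 2 = 15 dB.
Output overshoot = 15 − 10 = 5 dB.
Ratio = input overshoot / output overshoot = 15 / 5 = 3.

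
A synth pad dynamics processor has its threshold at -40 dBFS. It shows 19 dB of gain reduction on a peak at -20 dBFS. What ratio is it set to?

20:1

Input overshoot = -20 − (-40) = 20 dB.
Output overshoot = 20 − 19 = 1 dB.
Ratio = input overshoot / output overshoot = 20 / 1 = 20.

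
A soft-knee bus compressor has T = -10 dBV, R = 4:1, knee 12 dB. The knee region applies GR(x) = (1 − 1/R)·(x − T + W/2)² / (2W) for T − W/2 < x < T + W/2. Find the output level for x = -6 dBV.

-9.125 dBV

x − T + W/2 = -6 − (-10) + 6 = 10.
GR = (1 − 1/4) × 10² / 24 = 0.75 × 100 / 24 = 3.125 dB.
Output = -6 − 3.125 = -9.125 dBV.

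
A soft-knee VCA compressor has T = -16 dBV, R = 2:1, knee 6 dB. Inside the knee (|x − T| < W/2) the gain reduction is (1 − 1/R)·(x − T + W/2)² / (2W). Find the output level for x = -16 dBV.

x − T + W/2 = -16 − (-16) + 3 = 3.
GR = (1 − 1/2) × 3² / 12 = 0.5 × 9 / 12 = 0.375 dB.
Output = -16 − 0.375 = -16.375 dBV.

-16.375 dBV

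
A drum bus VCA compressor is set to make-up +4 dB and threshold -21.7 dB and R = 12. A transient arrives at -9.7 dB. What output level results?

-16.7 dB

Overshoot: -9.7 − (-21.7) = 12 dB.
At 12:1 the overshoot is divided by 12, leaving 1 dB above threshold.
Output = -21.7 + 1 = -20.7 dB; make-up adds 4 dB, giving -16.7 dB.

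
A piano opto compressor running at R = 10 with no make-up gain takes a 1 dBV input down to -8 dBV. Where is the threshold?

Input is 10 dB above T (since output overshoot × R = input overshoot: (-8 − T)·10 = 1 − T gives T = -9 dBV).
Check: -9 + (1 − (-9))/10 = -9 + 1 = -8 dBV. ✓

-9 dBV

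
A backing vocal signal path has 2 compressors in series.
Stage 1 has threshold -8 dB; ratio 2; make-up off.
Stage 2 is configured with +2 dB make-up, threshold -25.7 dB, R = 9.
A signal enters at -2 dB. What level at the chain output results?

-21.4 dB

Stage 1: 6 dB above -8 dB, reduced 2:1 to 3 dB above → -5 dB.
Stage 2: -5 dB is 20.7 dB over -25.7 dB; at 9:1 that becomes 2.3 dB over, giving -23.4 dB; +2 dB make-up → -21.4 dB.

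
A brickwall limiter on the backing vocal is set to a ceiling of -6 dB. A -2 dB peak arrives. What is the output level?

At ∞:1, everything above -6 dB is held at the ceiling.

-6 dB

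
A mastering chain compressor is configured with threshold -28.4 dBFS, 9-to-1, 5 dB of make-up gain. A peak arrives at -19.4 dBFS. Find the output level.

-22.4 dBFS

-19.4 dBFS sits 9 dB over threshold.
9:1 compression reduces that to 9/9 = 1 dB over.
That puts the output at -27.4 dBFS; make-up adds 5 dB, giving -22.4 dBFS.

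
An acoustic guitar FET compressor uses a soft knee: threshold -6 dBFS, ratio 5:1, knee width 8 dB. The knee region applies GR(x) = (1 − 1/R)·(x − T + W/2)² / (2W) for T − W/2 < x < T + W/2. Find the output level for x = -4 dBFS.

x − T + W/2 = -4 − (-6) + 4 = 6.
GR = (1 − 1/5) × 6² / 16 = 0.8 × 36 / 16 = 1.8 dB.
Output = -4 − 1.8 = -5.8 dBFS.

-5.8 dBFS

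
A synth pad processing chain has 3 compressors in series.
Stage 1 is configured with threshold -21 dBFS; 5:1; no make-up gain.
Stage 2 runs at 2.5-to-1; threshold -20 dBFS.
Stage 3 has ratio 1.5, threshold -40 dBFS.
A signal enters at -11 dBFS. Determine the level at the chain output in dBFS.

-26.4 dBFS

Stage 1: overshoot 10 dB → 10/5 = 2 dB → -19 dBFS.
Stage 2: -19 dBFS is 1 dB over -20 dBFS; at 2.5:1 that becomes 0.4 dB over, giving -19.6 dBFS.
Stage 3: 20.4 dB above -40 dBFS, reduced 1.5:1 to 13.6 dB above → -26.4 dBFS.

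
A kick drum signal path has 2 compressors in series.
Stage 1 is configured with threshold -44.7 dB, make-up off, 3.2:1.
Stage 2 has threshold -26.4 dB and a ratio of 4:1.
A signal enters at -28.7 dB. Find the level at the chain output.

-39.7 dB

Stage 1: -28.7 dB is 16 dB over -44.7 dB; at 3.2:1 that becomes 5 dB over, giving -39.7 dB.
Stage 2: -39.7 dB ≤ -26.4 dB, so stage 2 doesn't engage; output -39.7 dB.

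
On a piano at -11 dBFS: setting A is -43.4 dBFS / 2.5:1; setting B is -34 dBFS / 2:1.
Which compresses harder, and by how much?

A: 32.4 dB over, compressed to 12.96 dB over, so 19.44 dB of GR.
B: 23 dB over, compressed to 11.5 dB over, so 11.5 dB of GR.
Difference: 7.94 dB in favour of A.

A, by 7.94 dB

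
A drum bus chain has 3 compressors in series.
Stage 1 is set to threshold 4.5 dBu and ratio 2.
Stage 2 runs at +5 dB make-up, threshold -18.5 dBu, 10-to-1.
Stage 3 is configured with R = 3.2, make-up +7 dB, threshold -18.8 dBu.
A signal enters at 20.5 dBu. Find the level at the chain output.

Stage 1: 16 dB above 4.5 dBu, reduced 2:1 to 8 dB above → 12.5 dBu.
Stage 2: 12.5 dBu is 31 dB over -18.5 dBu; at 10:1 that becomes 3.1 dB over, giving -15.4 dBu; +5 dB make-up → -10.4 dBu.
Stage 3: 8.4 dB above -18.8 dBu, reduced 3.2:1 to 2.625 dB above → -16.175 dBu; +7 dB make-up → -9.175 dBu.

-9.175 dBu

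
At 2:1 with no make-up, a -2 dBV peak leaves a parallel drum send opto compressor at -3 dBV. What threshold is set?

Let T be the threshold. Output overshoot = (input overshoot)/R, so -3 − T = (-2 − T)/2.
2·(-3 − T) = -2 − T → 1·T = -6 − (-2) = -4.
T = -4/1 = -4 dBV.

-4 dBV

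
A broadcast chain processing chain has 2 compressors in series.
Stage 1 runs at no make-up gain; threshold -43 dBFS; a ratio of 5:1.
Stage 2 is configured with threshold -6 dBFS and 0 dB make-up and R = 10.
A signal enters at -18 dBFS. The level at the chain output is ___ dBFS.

Stage 1: overshoot 25 dB → 25/5 = 5 dB → -38 dBFS.
Stage 2: -38 dBFS ≤ -6 dBFS, so stage 2 doesn't engage; output -38 dBFS.

-38 dBFS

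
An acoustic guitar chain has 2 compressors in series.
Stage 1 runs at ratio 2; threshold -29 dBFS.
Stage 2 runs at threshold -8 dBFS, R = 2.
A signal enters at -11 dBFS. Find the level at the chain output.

-20 dBFS

Stage 1: -11 dBFS is 18 dB over -29 dBFS; at 2:1 that becomes 9 dB over, giving -20 dBFS.
Stage 2: below threshold (-20 ≤ -8); passes unchanged; output -20 dBFS.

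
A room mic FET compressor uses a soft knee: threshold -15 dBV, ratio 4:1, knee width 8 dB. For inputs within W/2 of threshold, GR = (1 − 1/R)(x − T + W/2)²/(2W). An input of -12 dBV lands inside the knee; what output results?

-14.296875 dBV

x − T + W/2 = -12 − (-15) + 4 = 7.
GR = (1 − 1/4) × 7² / 16 = 0.75 × 49 / 16 = 2.296875 dB.
Output = -12 − 2.296875 = -14.296875 dBV.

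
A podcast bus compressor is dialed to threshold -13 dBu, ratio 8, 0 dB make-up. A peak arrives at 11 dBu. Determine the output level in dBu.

11 dBu sits 24 dB over threshold.
At 8:1 the overshoot is divided by 8, leaving 3 dB above threshold.
So the level is -13 + 3 = -10 dBu.

-10 dBu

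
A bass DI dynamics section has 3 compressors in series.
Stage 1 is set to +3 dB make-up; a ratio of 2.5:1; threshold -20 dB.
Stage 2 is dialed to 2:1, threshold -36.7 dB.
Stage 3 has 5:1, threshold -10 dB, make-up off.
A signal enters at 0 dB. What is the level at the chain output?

-22.85 dB

Stage 1: overshoot 20 dB → 20/2.5 = 8 dB → -12 dB; +3 dB make-up → -9 dB.
Stage 2: 27.7 dB above -36.7 dB, reduced 2:1 to 13.85 dB above → -22.85 dB.
Stage 3: -22.85 dB ≤ -10 dB, so stage 3 doesn't engage; output -22.85 dB.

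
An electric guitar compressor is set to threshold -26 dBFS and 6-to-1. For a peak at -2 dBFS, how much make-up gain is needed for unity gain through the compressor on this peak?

Overshoot 24 dB → 24/6 = 4 dB after compression, so the compressed level is -26 + 4 = -22 dBFS.
Make-up = target − compressed = -2 − (-22) = 20 dB.

20 dB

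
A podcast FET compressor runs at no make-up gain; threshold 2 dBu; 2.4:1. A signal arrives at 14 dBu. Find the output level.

14 dBu sits 12 dB over threshold.
At 2.4:1 the overshoot is divided by 2.4, leaving 5 dB above threshold.
So the level is 2 + 5 = 7 dBu.

7 dBu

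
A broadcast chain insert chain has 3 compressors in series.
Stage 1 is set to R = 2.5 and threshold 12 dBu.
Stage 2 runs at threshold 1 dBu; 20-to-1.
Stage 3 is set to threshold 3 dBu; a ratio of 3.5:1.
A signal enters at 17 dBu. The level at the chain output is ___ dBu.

Stage 1: 5 dB above 12 dBu, reduced 2.5:1 to 2 dB above → 14 dBu.
Stage 2: 14 dBu is 13 dB over 1 dBu; at 20:1 that becomes 0.65 dB over, giving 1.65 dBu.
Stage 3: below threshold (1.65 ≤ 3); passes unchanged; output 1.65 dBu.

1.65 dBu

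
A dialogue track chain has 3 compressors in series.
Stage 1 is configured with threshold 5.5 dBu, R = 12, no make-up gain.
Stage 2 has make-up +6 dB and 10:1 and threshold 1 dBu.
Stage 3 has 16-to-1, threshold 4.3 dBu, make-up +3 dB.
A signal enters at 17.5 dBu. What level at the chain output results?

7.503125 dBu

Stage 1: 12 dB above 5.5 dBu, reduced 12:1 to 1 dB above → 6.5 dBu.
Stage 2: 5.5 dB above 1 dBu, reduced 10:1 to 0.55 dB above → 1.55 dBu; +6 dB make-up → 7.55 dBu.
Stage 3: 3.25 dB above 4.3 dBu, reduced 16:1 to 0.203125 dB above → 4.503125 dBu; +3 dB make-up → 7.503125 dBu.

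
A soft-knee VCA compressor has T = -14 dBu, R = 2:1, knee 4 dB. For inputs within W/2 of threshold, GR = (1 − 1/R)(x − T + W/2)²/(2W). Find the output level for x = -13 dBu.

x − T + W/2 = -13 − (-14) + 2 = 3.
GR = (1 − 1/2) × 3² / 8 = 0.5 × 9 / 8 = 0.5625 dB.
Output = -13 − 0.5625 = -13.5625 dBu.

-13.5625 dBu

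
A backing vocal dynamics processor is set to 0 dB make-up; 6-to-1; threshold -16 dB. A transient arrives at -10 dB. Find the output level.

The input is 6 dB above the -16 dB threshold.
6:1 compression reduces that to 6/6 = 1 dB over.
Output = -16 + 1 = -15 dB.

-15 dB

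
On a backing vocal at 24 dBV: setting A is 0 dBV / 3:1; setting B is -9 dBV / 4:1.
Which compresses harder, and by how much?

B, by 8.75 dB

A: 24 dB over, compressed to 8 dB over, so 16 dB of GR.
B: 33 dB over, compressed to 8.25 dB over, so 24.75 dB of GR.
Difference: 8.75 dB in favour of B.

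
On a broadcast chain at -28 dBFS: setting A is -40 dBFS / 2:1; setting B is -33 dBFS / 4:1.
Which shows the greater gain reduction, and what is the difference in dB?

A, by 2.25 dB

A: GR = 12 − 12/2 = 6 dB.
B: GR = 5 − 5/4 = 3.75 dB.
A reduces 2.25 dB more.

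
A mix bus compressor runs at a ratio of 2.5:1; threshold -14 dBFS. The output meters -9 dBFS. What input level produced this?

-1.5 dBFS

Post-compression overshoot = -9 − (-14) = 5 dB.
Input overshoot = R × output overshoot = 12.5 dB → input = -14 + 12.5 = -1.5 dBFS.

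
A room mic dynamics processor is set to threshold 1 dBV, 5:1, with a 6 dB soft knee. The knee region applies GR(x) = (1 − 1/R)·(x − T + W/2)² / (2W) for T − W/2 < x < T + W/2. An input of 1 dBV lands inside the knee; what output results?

x − T + W/2 = 1 − 1 + 3 = 3.
GR = (1 − 1/5) × 3² / 12 = 0.8 × 9 / 12 = 0.6 dB.
Output = 1 − 0.6 = 0.4 dBV.

0.4 dBV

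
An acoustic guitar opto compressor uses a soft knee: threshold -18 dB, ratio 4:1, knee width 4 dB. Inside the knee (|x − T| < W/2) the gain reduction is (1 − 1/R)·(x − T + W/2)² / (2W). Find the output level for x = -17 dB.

-17.84375 dB

x − T + W/2 = -17 − (-18) + 2 = 3.
GR = (1 − 1/4) × 3² / 8 = 0.75 × 9 / 8 = 0.84375 dB.
Output = -17 − 0.84375 = -17.84375 dB.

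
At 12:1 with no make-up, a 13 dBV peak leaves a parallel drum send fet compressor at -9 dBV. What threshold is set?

Gain reduction = 13 − (-9) = 22 dB; output overshoot = GR / (R − 1) = 22 / 11 = 2 dB.
Threshold = output − output overshoot = -9 − 2 = -11 dBV.

-11 dBV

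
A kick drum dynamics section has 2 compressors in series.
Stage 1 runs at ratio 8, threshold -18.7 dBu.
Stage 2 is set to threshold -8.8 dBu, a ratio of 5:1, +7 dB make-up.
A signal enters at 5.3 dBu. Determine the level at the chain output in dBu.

-8.7 dBu

Stage 1: 24 dB above -18.7 dBu, reduced 8:1 to 3 dB above → -15.7 dBu.
Stage 2: -15.7 dBu ≤ -8.8 dBu, so stage 2 doesn't engage; make-up brings it to -8.7 dBu.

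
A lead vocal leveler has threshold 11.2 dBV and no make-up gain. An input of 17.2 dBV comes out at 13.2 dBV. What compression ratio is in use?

3:1

Input overshoot = 17.2 − 11.2 = 6 dB; output overshoot = 13.2 − 11.2 = 2 dB.
Ratio = 6 / 2 = 3.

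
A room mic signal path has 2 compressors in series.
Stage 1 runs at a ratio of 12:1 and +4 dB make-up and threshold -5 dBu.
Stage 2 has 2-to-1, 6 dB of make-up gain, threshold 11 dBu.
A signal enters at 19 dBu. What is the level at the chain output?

7 dBu

Stage 1: 24 dB above -5 dBu, reduced 12:1 to 2 dB above → -3 dBu; +4 dB make-up → 1 dBu.
Stage 2: 1 dBu is at or below the 11 dBu threshold — no compression; make-up brings it to 7 dBu.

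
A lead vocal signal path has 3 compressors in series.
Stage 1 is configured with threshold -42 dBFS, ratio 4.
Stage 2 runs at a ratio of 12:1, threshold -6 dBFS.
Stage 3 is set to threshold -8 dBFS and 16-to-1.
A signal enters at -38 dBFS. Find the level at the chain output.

-41 dBFS

Stage 1: -38 dBFS is 4 dB over -42 dBFS; at 4:1 that becomes 1 dB over, giving -41 dBFS.
Stage 2: -41 dBFS is at or below the -6 dBFS threshold — no compression; output -41 dBFS.
Stage 3: -41 dBFS is at or below the -8 dBFS threshold — no compression; output -41 dBFS.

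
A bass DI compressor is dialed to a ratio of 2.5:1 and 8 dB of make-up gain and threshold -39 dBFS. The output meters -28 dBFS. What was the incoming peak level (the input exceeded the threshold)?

-31.5 dBFS

Stripping the +8 dB make-up gives -36 dBFS at the gain stage.
Post-compression overshoot = -36 − (-39) = 3 dB.
Input overshoot = R × output overshoot = 7.5 dB → input = -39 + 7.5 = -31.5 dBFS.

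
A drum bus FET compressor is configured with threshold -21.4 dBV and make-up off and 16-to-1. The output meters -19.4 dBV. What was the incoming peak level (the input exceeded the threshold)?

10.6 dBV

That's 2 dB above the -21.4 dBV threshold.
Undo the ratio: input overshoot = 2 × 16 = 32 dB, giving input = 10.6 dBV.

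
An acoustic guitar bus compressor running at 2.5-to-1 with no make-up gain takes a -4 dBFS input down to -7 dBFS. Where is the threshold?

Gain reduction = -4 − (-7) = 3 dB; output overshoot = GR / (R − 1) = 3 / 1.5 = 2 dB.
Threshold = output − output overshoot = -7 − 2 = -9 dBFS.

-9 dBFS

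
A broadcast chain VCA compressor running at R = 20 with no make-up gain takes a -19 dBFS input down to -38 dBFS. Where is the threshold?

-39 dBFS

Gain reduction = -19 − (-38) = 19 dB; output overshoot = GR / (R − 1) = 19 / 19 = 1 dB.
Threshold = output − output overshoot = -38 − 1 = -39 dBFS.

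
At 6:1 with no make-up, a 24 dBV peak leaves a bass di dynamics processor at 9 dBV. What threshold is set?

Input is 18 dB above T (since output overshoot × R = input overshoot: (9 − T)·6 = 24 − T gives T = 6 dBV).
Check: 6 + (24 − 6)/6 = 6 + 3 = 9 dBV. ✓

6 dBV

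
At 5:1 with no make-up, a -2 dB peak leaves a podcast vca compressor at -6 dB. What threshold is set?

Input is 5 dB above T (since output overshoot × R = input overshoot: (-6 − T)·5 = -2 − T gives T = -7 dB).
Check: -7 + (-2 − (-7))/5 = -7 + 1 = -6 dB. ✓

-7 dB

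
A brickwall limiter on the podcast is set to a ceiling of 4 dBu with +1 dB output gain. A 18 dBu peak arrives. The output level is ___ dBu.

At ∞:1, everything above 4 dBu is held at the ceiling.
Output gain then adds 1 dB: 4 + 1 = 5 dBu.

5 dBu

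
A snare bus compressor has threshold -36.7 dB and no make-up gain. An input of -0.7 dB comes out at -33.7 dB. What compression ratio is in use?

Input overshoot = -0.7 − (-36.7) = 36 dB; output overshoot = -33.7 − (-36.7) = 3 dB.
Ratio = 36 / 3 = 12.

12:1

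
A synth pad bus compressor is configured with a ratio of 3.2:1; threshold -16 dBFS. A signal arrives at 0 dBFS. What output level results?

-11 dBFS

Overshoot: 0 − (-16) = 16 dB.
The 16 dB excess becomes 5 dB after 3.2:1 reduction.
So the level is -16 + 5 = -11 dBFS.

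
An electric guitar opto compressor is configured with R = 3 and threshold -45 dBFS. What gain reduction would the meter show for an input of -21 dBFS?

16 dB

Overshoot = -21 − (-45) = 24 dB.
A 3:1 ratio leaves 8 dB of that excess.
So the signal is attenuated by 24 − 8 = 16 dB.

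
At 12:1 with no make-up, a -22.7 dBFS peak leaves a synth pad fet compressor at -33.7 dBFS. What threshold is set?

-34.7 dBFS

Let T be the threshold. Output overshoot = (input overshoot)/R, so -33.7 − T = (-22.7 − T)/12.
12·(-33.7 − T) = -22.7 − T → 11·T = -404.4 − (-22.7) = -381.7.
T = -381.7/11 = -34.7 dBFS.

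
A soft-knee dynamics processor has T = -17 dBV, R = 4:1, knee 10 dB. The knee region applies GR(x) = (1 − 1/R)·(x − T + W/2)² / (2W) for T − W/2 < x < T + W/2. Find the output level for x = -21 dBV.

x − T + W/2 = -21 − (-17) + 5 = 1.
GR = (1 − 1/4) × 1² / 20 = 0.75 × 1 / 20 = 0.0375 dB.
Output = -21 − 0.0375 = -21.0375 dBV.

-21.0375 dBV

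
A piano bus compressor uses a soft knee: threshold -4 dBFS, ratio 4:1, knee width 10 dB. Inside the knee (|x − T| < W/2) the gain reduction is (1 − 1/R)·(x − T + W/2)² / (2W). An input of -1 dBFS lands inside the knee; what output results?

x − T + W/2 = -1 − (-4) + 5 = 8.
GR = (1 − 1/4) × 8² / 20 = 0.75 × 64 / 20 = 2.4 dB.
Output = -1 − 2.4 = -3.4 dBFS.

-3.4 dBFS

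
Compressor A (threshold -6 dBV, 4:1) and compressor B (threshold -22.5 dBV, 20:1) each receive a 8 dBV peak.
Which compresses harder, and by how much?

B, by 18.475 dB

A: GR = 14 − 14/4 = 10.5 dB.
B: GR = 30.5 − 30.5/20 = 28.975 dB.
B reduces 18.475 dB more.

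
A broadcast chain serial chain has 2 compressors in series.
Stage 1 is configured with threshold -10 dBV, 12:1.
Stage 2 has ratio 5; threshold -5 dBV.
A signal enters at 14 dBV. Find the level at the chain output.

Stage 1: 14 dBV is 24 dB over -10 dBV; at 12:1 that becomes 2 dB over, giving -8 dBV.
Stage 2: -8 dBV ≤ -5 dBV, so stage 2 doesn't engage; output -8 dBV.

-8 dBV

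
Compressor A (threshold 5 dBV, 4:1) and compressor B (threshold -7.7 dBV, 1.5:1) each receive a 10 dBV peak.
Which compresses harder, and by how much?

A: overshoot 5 dB → output overshoot 1.25 dB → GR 3.75 dB.
B: overshoot 17.7 dB → output overshoot 11.8 dB → GR 5.9 dB.
B applies 2.15 dB more gain reduction.

B, by 2.15 dB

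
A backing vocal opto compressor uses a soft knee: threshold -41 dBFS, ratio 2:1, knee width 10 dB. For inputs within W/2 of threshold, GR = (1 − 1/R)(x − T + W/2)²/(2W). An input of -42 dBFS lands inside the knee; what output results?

x − T + W/2 = -42 − (-41) + 5 = 4.
GR = (1 − 1/2) × 4² / 20 = 0.5 × 16 / 20 = 0.4 dB.
Output = -42 − 0.4 = -42.4 dBFS.

-42.4 dBFS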